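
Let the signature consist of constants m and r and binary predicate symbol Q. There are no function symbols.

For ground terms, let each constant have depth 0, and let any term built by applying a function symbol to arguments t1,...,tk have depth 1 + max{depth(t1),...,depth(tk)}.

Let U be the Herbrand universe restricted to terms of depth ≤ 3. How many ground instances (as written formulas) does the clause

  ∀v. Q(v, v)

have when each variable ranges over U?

2

Ground terms of depth ≤ 3:
  With no function symbols every ground term is a constant, so there are exactly 2 ground terms at every depth bound.
  N_0 = 2
  N_1 = 2
  N_2 = 2
  N_3 = 2
  Explicitly: m, r.
So there are 2 ground terms available for substitution.
The clause has 1 distinct variable (v), which appears in the body. In the free term algebra distinct substitutions yield syntactically distinct ground instances.
Number of ground instances = 2.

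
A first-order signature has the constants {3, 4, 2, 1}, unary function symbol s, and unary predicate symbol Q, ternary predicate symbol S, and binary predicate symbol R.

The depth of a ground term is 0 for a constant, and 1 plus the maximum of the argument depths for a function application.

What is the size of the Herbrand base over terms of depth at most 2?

1884

First count ground terms of depth ≤ 2.
If N_k denotes the number of depth-≤k ground terms, the 4 constants give N_0 = 4, and each function symbol of arity r contributes N_{k-1}^r new terms at level k: N_k = 4 + N_{k-1}.
N_0 = 4
N_1 = 4 + 4 = 8
N_2 = 4 + 8 = 12
So |H| = 12.
Ground atoms are formed by filling each argument slot of a predicate with a term from H, so an r-ary predicate gives |H|^r atoms:
  Q: 12;  S: 12^3 = 1728;  R: 12^2 = 144
Total ground atoms: 12 + 1728 + 144 = 1884.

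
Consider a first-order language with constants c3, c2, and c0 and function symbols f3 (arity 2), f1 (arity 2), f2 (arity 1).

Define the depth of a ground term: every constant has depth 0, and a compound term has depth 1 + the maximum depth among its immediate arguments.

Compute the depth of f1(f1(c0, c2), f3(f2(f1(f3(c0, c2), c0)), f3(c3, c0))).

5

depth(f1(c0, c2)) = 1 + max(0, 0) = 1
depth(f3(c0, c2)) = 1 + max(0, 0) = 1
depth(f1(f3(c0, c2), c0)) = 1 + max(1, 0) = 2
depth(f2(f1(f3(c0, c2), c0))) = 1 + depth(f1(f3(c0, c2), c0)) = 1 + 2 = 3
depth(f3(c3, c0)) = 1 + max(0, 0) = 1
depth(f3(f2(f1(f3(c0, c2), c0)), f3(c3, c0))) = 1 + max(3, 1) = 4
depth(f1(f1(c0, c2), f3(f2(f1(f3(c0, c2), c0)), f3(c3, c0)))) = 1 + max(1, 4) = 5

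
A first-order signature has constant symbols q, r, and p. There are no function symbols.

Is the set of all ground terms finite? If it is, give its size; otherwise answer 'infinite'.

There are no function symbols, so every ground term is one of the 3 constants.
The Herbrand universe is {q, r, p}, which is finite with 3 elements.

3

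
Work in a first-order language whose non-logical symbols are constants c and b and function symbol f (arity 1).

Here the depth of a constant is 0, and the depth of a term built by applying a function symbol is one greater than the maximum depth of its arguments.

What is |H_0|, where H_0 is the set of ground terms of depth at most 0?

2

If N_k denotes the number of depth-≤k ground terms, the 2 constants give N_0 = 2, and each function symbol of arity r contributes N_{k-1}^r new terms at level k: N_k = 2 + N_{k-1}.
N_0 = 2
Explicitly: c, b.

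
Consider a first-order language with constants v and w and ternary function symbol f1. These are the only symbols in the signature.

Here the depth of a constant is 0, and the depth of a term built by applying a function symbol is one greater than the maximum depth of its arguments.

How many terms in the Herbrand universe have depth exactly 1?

Count level by level. With function symbols f1/3, the terms of depth ≤ k are the 2 constants together with each function applied to depth-≤(k−1) tuples, so N_k = 2 + N_{k-1}^3.
N_0 = 2
N_1 = 2 + 2^3 = 10
Terms of depth exactly 1: N_1 − N_0 = 10 − 2 = 8.

8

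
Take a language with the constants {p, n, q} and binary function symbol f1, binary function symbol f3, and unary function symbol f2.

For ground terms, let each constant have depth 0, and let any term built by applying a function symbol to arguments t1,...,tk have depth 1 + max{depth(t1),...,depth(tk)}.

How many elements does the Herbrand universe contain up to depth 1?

If N_k denotes the number of depth-≤k ground terms, the 3 constants give N_0 = 3, and each function symbol of arity r contributes N_{k-1}^r new terms at level k: N_k = 3 + N_{k-1}^2 + N_{k-1}^2 + N_{k-1}.
N_0 = 3
N_1 = 3 + 3^2 + 3^2 + 3 = 24

24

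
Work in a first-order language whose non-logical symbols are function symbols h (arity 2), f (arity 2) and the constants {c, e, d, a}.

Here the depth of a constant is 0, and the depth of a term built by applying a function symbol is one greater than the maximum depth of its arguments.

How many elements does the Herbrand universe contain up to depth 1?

If N_k denotes the number of depth-≤k ground terms, the 4 constants give N_0 = 4, and each function symbol of arity r contributes N_{k-1}^r new terms at level k: N_k = 4 + N_{k-1}^2 + N_{k-1}^2.
N_0 = 4
N_1 = 4 + 4^2 + 4^2 = 36

36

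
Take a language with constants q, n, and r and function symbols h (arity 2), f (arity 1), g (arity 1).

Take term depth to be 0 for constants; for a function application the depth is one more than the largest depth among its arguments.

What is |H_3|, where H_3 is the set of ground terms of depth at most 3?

Let N_k = |{terms of depth ≤ k}|. Then N_0 = 3 and N_k = 3 + N_{k-1}^2 + N_{k-1} + N_{k-1} for k ≥ 1 (one summand per function symbol, arity giving the exponent).
N_0 = 3
N_1 = 3 + 3^2 + 3 + 3 = 18
N_2 = 3 + 18^2 + 18 + 18 = 363
N_3 = 3 + 363^2 + 363 + 363 = 132498

132498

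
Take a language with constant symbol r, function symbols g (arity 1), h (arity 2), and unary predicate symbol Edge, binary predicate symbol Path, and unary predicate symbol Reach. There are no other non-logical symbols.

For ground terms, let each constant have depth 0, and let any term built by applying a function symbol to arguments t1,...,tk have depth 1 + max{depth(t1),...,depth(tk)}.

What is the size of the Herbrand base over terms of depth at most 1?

15

First count ground terms of depth ≤ 1.
Let N_k = |{terms of depth ≤ k}|. Then N_0 = 1 and N_k = 1 + N_{k-1} + N_{k-1}^2 for k ≥ 1 (one summand per function symbol, arity giving the exponent).
N_0 = 1
N_1 = 1 + 1 + 1^2 = 3
So |H| = 3.
For each predicate symbol, the number of ground atoms is |H| raised to its arity; summing:
  Edge: 3;  Path: 3^2 = 9;  Reach: 3
Total ground atoms: 3 + 9 + 3 = 15.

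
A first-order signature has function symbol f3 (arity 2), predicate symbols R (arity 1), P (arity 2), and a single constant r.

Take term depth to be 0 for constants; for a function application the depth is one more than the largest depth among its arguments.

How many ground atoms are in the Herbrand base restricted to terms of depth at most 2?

First count ground terms of depth ≤ 2.
If N_k denotes the number of depth-≤k ground terms, the 1 constant gives N_0 = 1, and each function symbol of arity r contributes N_{k-1}^r new terms at level k: N_k = 1 + N_{k-1}^2.
N_0 = 1
N_1 = 1 + 1^2 = 2
N_2 = 1 + 2^2 = 5
So |H| = 5.
Ground atoms are formed by filling each argument slot of a predicate with a term from H, so an r-ary predicate gives |H|^r atoms:
  R: 5;  P: 5^2 = 25
Total ground atoms: 5 + 25 = 30.

30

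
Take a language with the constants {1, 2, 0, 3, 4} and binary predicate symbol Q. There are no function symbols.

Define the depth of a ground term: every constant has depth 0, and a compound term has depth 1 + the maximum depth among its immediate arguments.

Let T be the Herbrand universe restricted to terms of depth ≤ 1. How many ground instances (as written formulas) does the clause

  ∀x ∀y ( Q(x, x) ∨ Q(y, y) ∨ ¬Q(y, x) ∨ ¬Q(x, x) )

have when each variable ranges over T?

Ground terms of depth ≤ 1:
  With no function symbols every ground term is a constant, so there are exactly 5 ground terms at every depth bound.
  N_0 = 5
  N_1 = 5
  Explicitly: 1, 2, 0, 3, 4.
So there are 5 ground terms available for substitution.
The clause has 2 distinct variables (x, y), each appearing in the body. In the free term algebra distinct substitutions yield syntactically distinct ground instances.
Number of ground instances = 5^2 = 25.

25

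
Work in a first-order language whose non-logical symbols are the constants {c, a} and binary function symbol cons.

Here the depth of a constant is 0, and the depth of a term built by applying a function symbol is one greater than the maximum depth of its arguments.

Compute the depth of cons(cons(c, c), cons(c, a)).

depth(cons(c, c)) = 1 + max(0, 0) = 1
depth(cons(c, a)) = 1 + max(0, 0) = 1
depth(cons(cons(c, c), cons(c, a))) = 1 + max(1, 1) = 2

2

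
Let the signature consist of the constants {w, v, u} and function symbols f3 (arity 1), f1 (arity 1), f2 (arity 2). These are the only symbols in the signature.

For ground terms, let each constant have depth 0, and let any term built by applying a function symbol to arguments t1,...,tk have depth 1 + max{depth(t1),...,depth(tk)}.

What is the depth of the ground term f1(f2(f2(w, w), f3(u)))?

3

depth(f2(w, w)) = 1 + max(0, 0) = 1
depth(f3(u)) = 1 + depth(u) = 1 + 0 = 1
depth(f2(f2(w, w), f3(u))) = 1 + max(1, 1) = 2
depth(f1(f2(f2(w, w), f3(u)))) = 1 + depth(f2(f2(w, w), f3(u))) = 1 + 2 = 3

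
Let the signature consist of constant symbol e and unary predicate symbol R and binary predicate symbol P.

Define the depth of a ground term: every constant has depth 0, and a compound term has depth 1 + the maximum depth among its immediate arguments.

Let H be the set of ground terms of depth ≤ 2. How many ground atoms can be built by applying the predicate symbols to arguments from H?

2

First count ground terms of depth ≤ 2.
With no function symbols every ground term is a constant, so there is exactly 1 ground term at every depth bound.
N_0 = 1
N_1 = 1
N_2 = 1
Explicitly: e.
So |H| = 1.
A ground atom is a predicate applied to a tuple of terms from H, so the count is the sum over predicates of |H|^arity:
  R: 1;  P: 1^2 = 1
Total ground atoms: 1 + 1 = 2.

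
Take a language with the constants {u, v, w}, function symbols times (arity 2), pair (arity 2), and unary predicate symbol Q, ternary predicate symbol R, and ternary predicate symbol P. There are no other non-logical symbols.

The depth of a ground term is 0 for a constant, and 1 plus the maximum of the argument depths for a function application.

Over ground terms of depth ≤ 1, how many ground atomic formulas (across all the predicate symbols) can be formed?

First count ground terms of depth ≤ 1.
Let N_k count ground terms of depth at most k. Each non-constant term of depth ≤ k is some function symbol applied to depth-≤(k−1) arguments, giving N_k = 3 + N_{k-1}^2 + N_{k-1}^2.
N_0 = 3
N_1 = 3 + 3^2 + 3^2 = 21
So |H| = 21.
A ground atom is a predicate applied to a tuple of terms from H, so the count is the sum over predicates of |H|^arity:
  Q: 21;  R: 21^3 = 9261;  P: 21^3 = 9261
Total ground atoms: 21 + 9261 + 9261 = 18543.

18543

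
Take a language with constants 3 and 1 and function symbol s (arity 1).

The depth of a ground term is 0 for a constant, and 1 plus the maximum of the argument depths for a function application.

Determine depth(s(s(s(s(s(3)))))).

5

depth(s(3)) = 1 + depth(3) = 1 + 0 = 1
depth(s(s(3))) = 1 + depth(s(3)) = 1 + 1 = 2
depth(s(s(s(3)))) = 1 + depth(s(s(3))) = 1 + 2 = 3
depth(s(s(s(s(3))))) = 1 + depth(s(s(s(3)))) = 1 + 3 = 4
depth(s(s(s(s(s(3)))))) = 1 + depth(s(s(s(s(3))))) = 1 + 4 = 5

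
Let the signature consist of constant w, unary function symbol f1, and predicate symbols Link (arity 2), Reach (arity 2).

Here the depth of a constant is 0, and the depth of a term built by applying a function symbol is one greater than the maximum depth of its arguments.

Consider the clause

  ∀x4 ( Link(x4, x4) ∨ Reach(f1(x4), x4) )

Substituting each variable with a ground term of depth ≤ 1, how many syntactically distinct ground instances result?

Ground terms of depth ≤ 1:
  Let N_k count ground terms of depth at most k. Each non-constant term of depth ≤ k is some function symbol applied to depth-≤(k−1) arguments, giving N_k = 1 + N_{k-1}.
  N_0 = 1
  N_1 = 1 + 1 = 2
So there are 2 ground terms available for substitution.
The variable x4 ranges independently over the available ground terms, and distinct assignments produce distinct instances.
Number of ground instances = 2.

2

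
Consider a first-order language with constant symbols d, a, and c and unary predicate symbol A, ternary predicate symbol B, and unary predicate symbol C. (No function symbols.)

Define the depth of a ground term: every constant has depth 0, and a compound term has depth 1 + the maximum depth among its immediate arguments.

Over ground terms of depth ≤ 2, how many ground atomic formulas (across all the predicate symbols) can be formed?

33

First count ground terms of depth ≤ 2.
With no function symbols every ground term is a constant, so there are exactly 3 ground terms at every depth bound.
N_0 = 3
N_1 = 3
N_2 = 3
So |H| = 3.
Each predicate of arity r yields |H|^r ground atoms (one per choice of an r-tuple from H):
  A: 3;  B: 3^3 = 27;  C: 3
Total ground atoms: 3 + 27 + 3 = 33.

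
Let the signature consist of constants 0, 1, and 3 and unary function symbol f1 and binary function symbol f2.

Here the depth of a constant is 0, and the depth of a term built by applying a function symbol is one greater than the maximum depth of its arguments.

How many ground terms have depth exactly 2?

Write N_k for the number of ground terms of depth ≤ k. A term of depth ≤ k is either a constant or a function symbol applied to arguments of depth ≤ k−1, so N_k = 3 + N_{k-1} + N_{k-1}^2.
N_0 = 3
N_1 = 3 + 3 + 3^2 = 15
N_2 = 3 + 15 + 15^2 = 243
Terms of depth exactly 2: N_2 − N_1 = 243 − 15 = 228.

228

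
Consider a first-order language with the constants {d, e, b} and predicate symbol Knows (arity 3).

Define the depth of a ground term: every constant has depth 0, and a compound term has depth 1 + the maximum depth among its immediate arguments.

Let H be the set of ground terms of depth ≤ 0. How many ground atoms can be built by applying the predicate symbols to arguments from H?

27

First count ground terms of depth ≤ 0.
With no function symbols every ground term is a constant, so there are exactly 3 ground terms at every depth bound.
N_0 = 3
Explicitly: d, e, b.
So |H| = 3.
Each predicate of arity r yields |H|^r ground atoms (one per choice of an r-tuple from H):
  Knows: 3^3 = 27
Total ground atoms: 27.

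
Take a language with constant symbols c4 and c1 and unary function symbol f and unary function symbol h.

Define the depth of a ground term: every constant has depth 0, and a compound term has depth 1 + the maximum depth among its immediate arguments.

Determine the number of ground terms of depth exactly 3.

16

Let N_k count ground terms of depth at most k. Each non-constant term of depth ≤ k is some function symbol applied to depth-≤(k−1) arguments, giving N_k = 2 + N_{k-1} + N_{k-1}.
N_0 = 2
N_1 = 2 + 2 + 2 = 6
N_2 = 2 + 6 + 6 = 14
N_3 = 2 + 14 + 14 = 30
Terms of depth exactly 3: N_3 − N_2 = 30 − 14 = 16.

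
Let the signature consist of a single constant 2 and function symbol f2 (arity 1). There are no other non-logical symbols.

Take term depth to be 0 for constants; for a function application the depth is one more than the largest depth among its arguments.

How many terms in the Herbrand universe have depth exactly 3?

1

Write N_k for the number of ground terms of depth ≤ k. A term of depth ≤ k is either a constant or a function symbol applied to arguments of depth ≤ k−1, so N_k = 1 + N_{k-1}.
N_0 = 1
N_1 = 1 + 1 = 2
N_2 = 1 + 2 = 3
N_3 = 1 + 3 = 4
Terms of depth exactly 3: N_3 − N_2 = 4 − 3 = 1.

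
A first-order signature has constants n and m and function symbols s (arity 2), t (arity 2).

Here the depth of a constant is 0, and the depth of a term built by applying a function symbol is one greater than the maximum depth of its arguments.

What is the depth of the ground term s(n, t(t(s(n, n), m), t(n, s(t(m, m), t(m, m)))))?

5

depth(s(n, n)) = 1 + max(0, 0) = 1
depth(t(s(n, n), m)) = 1 + max(1, 0) = 2
depth(t(m, m)) = 1 + max(0, 0) = 1
depth(s(t(m, m), t(m, m))) = 1 + max(1, 1) = 2
depth(t(n, s(t(m, m), t(m, m)))) = 1 + max(0, 2) = 3
depth(t(t(s(n, n), m), t(n, s(t(m, m), t(m, m))))) = 1 + max(2, 3) = 4
depth(s(n, t(t(s(n, n), m), t(n, s(t(m, m), t(m, m)))))) = 1 + max(0, 4) = 5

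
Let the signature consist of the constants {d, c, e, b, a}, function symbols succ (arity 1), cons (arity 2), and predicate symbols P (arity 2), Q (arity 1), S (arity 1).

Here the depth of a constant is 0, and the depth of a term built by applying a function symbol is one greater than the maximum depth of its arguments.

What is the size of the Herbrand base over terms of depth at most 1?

First count ground terms of depth ≤ 1.
If N_k denotes the number of depth-≤k ground terms, the 5 constants give N_0 = 5, and each function symbol of arity r contributes N_{k-1}^r new terms at level k: N_k = 5 + N_{k-1} + N_{k-1}^2.
N_0 = 5
N_1 = 5 + 5 + 5^2 = 35
So |H| = 35.
For each predicate symbol, the number of ground atoms is |H| raised to its arity; summing:
  P: 35^2 = 1225;  Q: 35;  S: 35
Total ground atoms: 1225 + 35 + 35 = 1295.

1295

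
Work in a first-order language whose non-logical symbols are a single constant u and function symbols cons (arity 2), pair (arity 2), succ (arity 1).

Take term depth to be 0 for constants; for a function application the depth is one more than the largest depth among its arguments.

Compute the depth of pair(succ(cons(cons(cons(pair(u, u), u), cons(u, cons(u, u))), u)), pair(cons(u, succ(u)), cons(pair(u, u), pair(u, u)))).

depth(pair(u, u)) = 1 + max(0, 0) = 1
depth(cons(pair(u, u), u)) = 1 + max(1, 0) = 2
depth(cons(u, u)) = 1 + max(0, 0) = 1
depth(cons(u, cons(u, u))) = 1 + max(0, 1) = 2
depth(cons(cons(pair(u, u), u), cons(u, cons(u, u)))) = 1 + max(2, 2) = 3
depth(cons(cons(cons(pair(u, u), u), cons(u, cons(u, u))), u)) = 1 + max(3, 0) = 4
depth(succ(cons(cons(cons(pair(u, u), u), cons(u, cons(u, u))), u))) = 1 + depth(cons(cons(cons(pair(u, u), u), cons(u, cons(u, u))), u)) = 1 + 4 = 5
depth(succ(u)) = 1 + depth(u) = 1 + 0 = 1
depth(cons(u, succ(u))) = 1 + max(0, 1) = 2
depth(cons(pair(u, u), pair(u, u))) = 1 + max(1, 1) = 2
depth(pair(cons(u, succ(u)), cons(pair(u, u), pair(u, u)))) = 1 + max(2, 2) = 3
depth(pair(succ(cons(cons(cons(pair(u, u), u), cons(u, cons(u, u))), u)), pair(cons(u, succ(u)), cons(pair(u, u), pair(u, u))))) = 1 + max(5, 3) = 6

6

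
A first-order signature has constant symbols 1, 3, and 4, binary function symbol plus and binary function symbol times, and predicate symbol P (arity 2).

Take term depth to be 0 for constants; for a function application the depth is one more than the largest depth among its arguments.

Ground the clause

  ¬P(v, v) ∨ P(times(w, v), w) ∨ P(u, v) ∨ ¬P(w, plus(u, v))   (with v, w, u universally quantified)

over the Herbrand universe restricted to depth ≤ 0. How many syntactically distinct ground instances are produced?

27

Ground terms of depth ≤ 0:
  Let N_k = |{terms of depth ≤ k}|. Then N_0 = 3 and N_k = 3 + N_{k-1}^2 + N_{k-1}^2 for k ≥ 1 (one summand per function symbol, arity giving the exponent).
  N_0 = 3
  Explicitly: 1, 3, 4.
So there are 3 ground terms available for substitution.
The clause has 3 distinct variables (v, w, u), each appearing in the body. In the free term algebra distinct substitutions yield syntactically distinct ground instances.
Number of ground instances = 3^3 = 27.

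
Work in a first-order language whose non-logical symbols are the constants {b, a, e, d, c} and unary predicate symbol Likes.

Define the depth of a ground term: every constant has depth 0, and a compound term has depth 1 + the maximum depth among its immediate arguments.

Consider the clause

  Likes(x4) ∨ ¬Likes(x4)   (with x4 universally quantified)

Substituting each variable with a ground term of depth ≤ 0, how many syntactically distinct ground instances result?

Ground terms of depth ≤ 0:
  With no function symbols every ground term is a constant, so there are exactly 5 ground terms at every depth bound.
  N_0 = 5
So there are 5 ground terms available for substitution.
The body mentions the single quantified variable x4; since ground terms form a free algebra, no two substitutions collapse to the same formula.
Number of ground instances = 5.

5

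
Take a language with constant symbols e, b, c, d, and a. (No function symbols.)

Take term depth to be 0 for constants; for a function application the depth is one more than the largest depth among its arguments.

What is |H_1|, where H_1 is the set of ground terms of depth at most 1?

5

With no function symbols every ground term is a constant, so there are exactly 5 ground terms at every depth bound.
N_0 = 5
N_1 = 5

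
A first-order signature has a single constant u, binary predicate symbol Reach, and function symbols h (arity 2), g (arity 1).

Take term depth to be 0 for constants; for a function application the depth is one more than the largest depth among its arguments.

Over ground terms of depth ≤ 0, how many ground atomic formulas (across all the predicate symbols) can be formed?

1

First count ground terms of depth ≤ 0.
Let N_k = |{terms of depth ≤ k}|. Then N_0 = 1 and N_k = 1 + N_{k-1}^2 + N_{k-1} for k ≥ 1 (one summand per function symbol, arity giving the exponent).
N_0 = 1
Explicitly: u.
So |H| = 1.
For each predicate symbol, the number of ground atoms is |H| raised to its arity; summing:
  Reach: 1^2 = 1
Total ground atoms: 1.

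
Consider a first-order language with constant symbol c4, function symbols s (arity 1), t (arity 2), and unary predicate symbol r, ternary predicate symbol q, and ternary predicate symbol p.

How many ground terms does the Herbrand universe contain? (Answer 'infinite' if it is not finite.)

The signature has at least one function symbol (s, arity 1) and at least one constant (c4).
Iterating s gives infinitely many distinct ground terms: c4, s(c4), s(s(c4)), ...
So the Herbrand universe is infinite.

infinite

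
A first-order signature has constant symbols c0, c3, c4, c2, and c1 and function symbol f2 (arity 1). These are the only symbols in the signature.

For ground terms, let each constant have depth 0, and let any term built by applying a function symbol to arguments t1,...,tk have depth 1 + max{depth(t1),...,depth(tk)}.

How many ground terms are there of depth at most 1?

10

Let N_k count ground terms of depth at most k. Each non-constant term of depth ≤ k is some function symbol applied to depth-≤(k−1) arguments, giving N_k = 5 + N_{k-1}.
N_0 = 5
N_1 = 5 + 5 = 10
Explicitly: c0, c3, c4, c2, c1, f2(c0), f2(c3), f2(c4), f2(c2), f2(c1).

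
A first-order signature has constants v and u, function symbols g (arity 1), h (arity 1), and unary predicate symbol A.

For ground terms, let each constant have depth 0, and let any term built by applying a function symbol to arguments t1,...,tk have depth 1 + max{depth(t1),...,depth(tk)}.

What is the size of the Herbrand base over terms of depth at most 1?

6

First count ground terms of depth ≤ 1.
Let N_k count ground terms of depth at most k. Each non-constant term of depth ≤ k is some function symbol applied to depth-≤(k−1) arguments, giving N_k = 2 + N_{k-1} + N_{k-1}.
N_0 = 2
N_1 = 2 + 2 + 2 = 6
Explicitly: v, u, g(v), g(u), h(v), h(u).
So |H| = 6.
For each predicate symbol, the number of ground atoms is |H| raised to its arity; summing:
  A: 6
Total ground atoms: 6.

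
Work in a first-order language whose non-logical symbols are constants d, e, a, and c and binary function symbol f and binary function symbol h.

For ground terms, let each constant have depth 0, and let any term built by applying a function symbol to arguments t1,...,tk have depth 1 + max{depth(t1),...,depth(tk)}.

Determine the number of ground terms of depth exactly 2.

Count level by level. With function symbols f/2, h/2, the terms of depth ≤ k are the 4 constants together with each function applied to depth-≤(k−1) tuples, so N_k = 4 + N_{k-1}^2 + N_{k-1}^2.
N_0 = 4
N_1 = 4 + 4^2 + 4^2 = 36
N_2 = 4 + 36^2 + 36^2 = 2596
Terms of depth exactly 2: N_2 − N_1 = 2596 − 36 = 2560.

2560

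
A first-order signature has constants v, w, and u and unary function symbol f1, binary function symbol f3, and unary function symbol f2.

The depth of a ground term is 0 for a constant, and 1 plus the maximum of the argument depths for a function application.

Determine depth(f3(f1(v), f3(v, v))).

depth(f1(v)) = 1 + depth(v) = 1 + 0 = 1
depth(f3(v, v)) = 1 + max(0, 0) = 1
depth(f3(f1(v), f3(v, v))) = 1 + max(1, 1) = 2

2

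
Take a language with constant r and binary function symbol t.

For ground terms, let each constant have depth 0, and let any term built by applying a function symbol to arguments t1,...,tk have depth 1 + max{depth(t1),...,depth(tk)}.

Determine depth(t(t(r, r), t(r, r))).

2

depth(t(r, r)) = 1 + max(0, 0) = 1
depth(t(t(r, r), t(r, r))) = 1 + max(1, 1) = 2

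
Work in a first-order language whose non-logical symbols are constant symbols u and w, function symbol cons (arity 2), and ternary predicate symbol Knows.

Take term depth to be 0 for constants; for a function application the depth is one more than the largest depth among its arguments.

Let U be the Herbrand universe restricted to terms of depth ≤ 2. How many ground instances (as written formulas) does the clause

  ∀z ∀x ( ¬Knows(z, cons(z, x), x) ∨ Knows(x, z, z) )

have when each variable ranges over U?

1444

Ground terms of depth ≤ 2:
  Write N_k for the number of ground terms of depth ≤ k. A term of depth ≤ k is either a constant or a function symbol applied to arguments of depth ≤ k−1, so N_k = 2 + N_{k-1}^2.
  N_0 = 2
  N_1 = 2 + 2^2 = 6
  N_2 = 2 + 6^2 = 38
So there are 38 ground terms available for substitution.
The clause has 2 distinct variables (z, x), each appearing in the body. In the free term algebra distinct substitutions yield syntactically distinct ground instances.
Number of ground instances = 38^2 = 1444.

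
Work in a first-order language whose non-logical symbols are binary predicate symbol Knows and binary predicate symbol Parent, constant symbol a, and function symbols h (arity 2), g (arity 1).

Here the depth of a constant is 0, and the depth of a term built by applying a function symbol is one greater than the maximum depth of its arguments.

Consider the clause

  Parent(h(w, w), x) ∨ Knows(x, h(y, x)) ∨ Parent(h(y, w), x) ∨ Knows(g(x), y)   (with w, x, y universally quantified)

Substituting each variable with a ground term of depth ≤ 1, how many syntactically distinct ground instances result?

27

Ground terms of depth ≤ 1:
  Let N_k = |{terms of depth ≤ k}|. Then N_0 = 1 and N_k = 1 + N_{k-1}^2 + N_{k-1} for k ≥ 1 (one summand per function symbol, arity giving the exponent).
  N_0 = 1
  N_1 = 1 + 1^2 + 1 = 3
  Explicitly: a, h(a, a), g(a).
So there are 3 ground terms available for substitution.
Each of w, x, y ranges independently over the available ground terms, and distinct assignments produce distinct instances.
Number of ground instances = 3^3 = 27.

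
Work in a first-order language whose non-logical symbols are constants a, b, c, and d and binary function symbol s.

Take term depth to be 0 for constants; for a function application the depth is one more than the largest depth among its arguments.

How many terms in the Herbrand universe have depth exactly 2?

384

Let N_k = |{terms of depth ≤ k}|. Then N_0 = 4 and N_k = 4 + N_{k-1}^2 for k ≥ 1 (one summand per function symbol, arity giving the exponent).
N_0 = 4
N_1 = 4 + 4^2 = 20
N_2 = 4 + 20^2 = 404
Terms of depth exactly 2: N_2 − N_1 = 404 − 20 = 384.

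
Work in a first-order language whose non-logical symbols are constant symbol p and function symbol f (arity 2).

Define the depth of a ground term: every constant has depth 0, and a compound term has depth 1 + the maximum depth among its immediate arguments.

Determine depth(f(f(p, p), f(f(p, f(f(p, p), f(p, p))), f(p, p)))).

5

depth(f(p, p)) = 1 + max(0, 0) = 1
depth(f(f(p, p), f(p, p))) = 1 + max(1, 1) = 2
depth(f(p, f(f(p, p), f(p, p)))) = 1 + max(0, 2) = 3
depth(f(f(p, f(f(p, p), f(p, p))), f(p, p))) = 1 + max(3, 1) = 4
depth(f(f(p, p), f(f(p, f(f(p, p), f(p, p))), f(p, p)))) = 1 + max(1, 4) = 5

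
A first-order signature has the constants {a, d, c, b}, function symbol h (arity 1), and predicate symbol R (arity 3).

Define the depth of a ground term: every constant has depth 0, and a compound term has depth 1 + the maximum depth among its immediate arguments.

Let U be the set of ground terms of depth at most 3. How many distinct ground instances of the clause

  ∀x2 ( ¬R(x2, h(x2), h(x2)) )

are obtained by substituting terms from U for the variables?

16

Ground terms of depth ≤ 3:
  Write N_k for the number of ground terms of depth ≤ k. A term of depth ≤ k is either a constant or a function symbol applied to arguments of depth ≤ k−1, so N_k = 4 + N_{k-1}.
  N_0 = 4
  N_1 = 4 + 4 = 8
  N_2 = 4 + 8 = 12
  N_3 = 4 + 12 = 16
So there are 16 ground terms available for substitution.
The variable x2 ranges independently over the available ground terms, and distinct assignments produce distinct instances.
Number of ground instances = 16.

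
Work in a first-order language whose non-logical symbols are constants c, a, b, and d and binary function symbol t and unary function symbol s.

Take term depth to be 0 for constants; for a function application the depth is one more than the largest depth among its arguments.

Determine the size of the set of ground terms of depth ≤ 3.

Let N_k = |{terms of depth ≤ k}|. Then N_0 = 4 and N_k = 4 + N_{k-1}^2 + N_{k-1} for k ≥ 1 (one summand per function symbol, arity giving the exponent).
N_0 = 4
N_1 = 4 + 4^2 + 4 = 24
N_2 = 4 + 24^2 + 24 = 604
N_3 = 4 + 604^2 + 604 = 365424

365424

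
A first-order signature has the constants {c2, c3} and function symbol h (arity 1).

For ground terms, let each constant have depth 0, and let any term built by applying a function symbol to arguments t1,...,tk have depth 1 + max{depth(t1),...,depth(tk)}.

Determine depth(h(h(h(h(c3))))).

depth(h(c3)) = 1 + depth(c3) = 1 + 0 = 1
depth(h(h(c3))) = 1 + depth(h(c3)) = 1 + 1 = 2
depth(h(h(h(c3)))) = 1 + depth(h(h(c3))) = 1 + 2 = 3
depth(h(h(h(h(c3))))) = 1 + depth(h(h(h(c3)))) = 1 + 3 = 4

4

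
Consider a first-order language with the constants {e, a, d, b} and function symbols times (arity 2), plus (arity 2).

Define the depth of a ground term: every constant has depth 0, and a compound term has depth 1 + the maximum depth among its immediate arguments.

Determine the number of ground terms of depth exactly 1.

32

Count level by level. With function symbols times/2, plus/2, the terms of depth ≤ k are the 4 constants together with each function applied to depth-≤(k−1) tuples, so N_k = 4 + N_{k-1}^2 + N_{k-1}^2.
N_0 = 4
N_1 = 4 + 4^2 + 4^2 = 36
Terms of depth exactly 1: N_1 − N_0 = 36 − 4 = 32.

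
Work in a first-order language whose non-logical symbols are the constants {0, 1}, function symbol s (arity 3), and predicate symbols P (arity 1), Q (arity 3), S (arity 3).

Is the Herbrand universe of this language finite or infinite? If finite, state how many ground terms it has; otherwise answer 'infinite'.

The signature has at least one function symbol (s, arity 3) and at least one constant (0).
Iterating s gives infinitely many distinct ground terms: 0, s(0, 0, 0), s(s(0, 0, 0), s(0, 0, 0), s(0, 0, 0)), ...
So the Herbrand universe is infinite.

infinite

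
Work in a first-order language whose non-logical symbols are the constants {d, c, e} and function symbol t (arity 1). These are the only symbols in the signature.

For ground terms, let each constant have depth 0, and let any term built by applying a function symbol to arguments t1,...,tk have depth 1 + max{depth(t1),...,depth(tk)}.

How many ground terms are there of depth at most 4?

15

Write N_k for the number of ground terms of depth ≤ k. A term of depth ≤ k is either a constant or a function symbol applied to arguments of depth ≤ k−1, so N_k = 3 + N_{k-1}.
N_0 = 3
N_1 = 3 + 3 = 6
N_2 = 3 + 6 = 9
N_3 = 3 + 9 = 12
N_4 = 3 + 12 = 15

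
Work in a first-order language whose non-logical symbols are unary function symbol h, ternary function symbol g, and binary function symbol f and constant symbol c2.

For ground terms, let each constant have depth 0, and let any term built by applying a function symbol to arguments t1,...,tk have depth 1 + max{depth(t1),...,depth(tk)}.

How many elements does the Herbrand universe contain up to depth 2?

85

Let N_k count ground terms of depth at most k. Each non-constant term of depth ≤ k is some function symbol applied to depth-≤(k−1) arguments, giving N_k = 1 + N_{k-1} + N_{k-1}^3 + N_{k-1}^2.
N_0 = 1
N_1 = 1 + 1 + 1^3 + 1^2 = 4
N_2 = 1 + 4 + 4^3 + 4^2 = 85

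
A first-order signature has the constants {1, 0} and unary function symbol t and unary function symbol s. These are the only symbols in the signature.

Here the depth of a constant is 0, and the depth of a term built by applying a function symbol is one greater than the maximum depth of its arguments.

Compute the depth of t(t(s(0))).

3

depth(s(0)) = 1 + depth(0) = 1 + 0 = 1
depth(t(s(0))) = 1 + depth(s(0)) = 1 + 1 = 2
depth(t(t(s(0)))) = 1 + depth(t(s(0))) = 1 + 2 = 3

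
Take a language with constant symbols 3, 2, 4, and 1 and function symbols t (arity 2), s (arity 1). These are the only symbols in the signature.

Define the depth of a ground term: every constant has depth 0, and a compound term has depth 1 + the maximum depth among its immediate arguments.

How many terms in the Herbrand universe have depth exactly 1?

20

Write N_k for the number of ground terms of depth ≤ k. A term of depth ≤ k is either a constant or a function symbol applied to arguments of depth ≤ k−1, so N_k = 4 + N_{k-1}^2 + N_{k-1}.
N_0 = 4
N_1 = 4 + 4^2 + 4 = 24
Terms of depth exactly 1: N_1 − N_0 = 24 − 4 = 20.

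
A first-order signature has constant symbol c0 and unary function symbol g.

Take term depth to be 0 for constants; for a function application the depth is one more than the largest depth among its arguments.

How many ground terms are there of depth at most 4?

5

Let N_k count ground terms of depth at most k. Each non-constant term of depth ≤ k is some function symbol applied to depth-≤(k−1) arguments, giving N_k = 1 + N_{k-1}.
N_0 = 1
N_1 = 1 + 1 = 2
N_2 = 1 + 2 = 3
N_3 = 1 + 3 = 4
N_4 = 1 + 4 = 5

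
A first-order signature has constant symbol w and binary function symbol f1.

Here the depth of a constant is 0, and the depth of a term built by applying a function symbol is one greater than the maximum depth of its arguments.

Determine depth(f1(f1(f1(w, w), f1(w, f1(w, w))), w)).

4

depth(f1(w, w)) = 1 + max(0, 0) = 1
depth(f1(w, f1(w, w))) = 1 + max(0, 1) = 2
depth(f1(f1(w, w), f1(w, f1(w, w)))) = 1 + max(1, 2) = 3
depth(f1(f1(f1(w, w), f1(w, f1(w, w))), w)) = 1 + max(3, 0) = 4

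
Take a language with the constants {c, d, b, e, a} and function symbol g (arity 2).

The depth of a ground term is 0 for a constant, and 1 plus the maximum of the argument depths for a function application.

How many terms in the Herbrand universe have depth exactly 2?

If N_k denotes the number of depth-≤k ground terms, the 5 constants give N_0 = 5, and each function symbol of arity r contributes N_{k-1}^r new terms at level k: N_k = 5 + N_{k-1}^2.
N_0 = 5
N_1 = 5 + 5^2 = 30
N_2 = 5 + 30^2 = 905
Terms of depth exactly 2: N_2 − N_1 = 905 − 30 = 875.

875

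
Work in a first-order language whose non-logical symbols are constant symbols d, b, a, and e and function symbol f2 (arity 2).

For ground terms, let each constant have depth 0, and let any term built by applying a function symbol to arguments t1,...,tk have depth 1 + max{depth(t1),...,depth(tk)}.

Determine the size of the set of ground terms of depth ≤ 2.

404

If N_k denotes the number of depth-≤k ground terms, the 4 constants give N_0 = 4, and each function symbol of arity r contributes N_{k-1}^r new terms at level k: N_k = 4 + N_{k-1}^2.
N_0 = 4
N_1 = 4 + 4^2 = 20
N_2 = 4 + 20^2 = 404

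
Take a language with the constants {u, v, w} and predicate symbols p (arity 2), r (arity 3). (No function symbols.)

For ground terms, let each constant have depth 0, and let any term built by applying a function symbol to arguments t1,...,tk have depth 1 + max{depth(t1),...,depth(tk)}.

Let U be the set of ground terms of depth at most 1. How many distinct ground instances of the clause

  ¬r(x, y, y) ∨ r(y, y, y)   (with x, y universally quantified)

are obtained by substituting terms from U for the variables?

9

Ground terms of depth ≤ 1:
  With no function symbols every ground term is a constant, so there are exactly 3 ground terms at every depth bound.
  N_0 = 3
  N_1 = 3
  Explicitly: u, v, w.
So there are 3 ground terms available for substitution.
The body mentions every one of the 2 quantified variables; since ground terms form a free algebra, no two substitutions collapse to the same formula.
Number of ground instances = 3^2 = 9.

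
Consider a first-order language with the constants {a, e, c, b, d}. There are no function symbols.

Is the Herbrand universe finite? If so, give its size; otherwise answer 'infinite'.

There are no function symbols, so every ground term is one of the 5 constants.
The Herbrand universe is {a, e, c, b, d}, which is finite with 5 elements.

5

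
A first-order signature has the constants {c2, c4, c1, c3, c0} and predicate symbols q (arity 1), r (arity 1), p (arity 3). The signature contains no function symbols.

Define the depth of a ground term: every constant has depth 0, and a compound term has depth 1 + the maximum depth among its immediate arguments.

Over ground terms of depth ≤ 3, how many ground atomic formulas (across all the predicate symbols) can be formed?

First count ground terms of depth ≤ 3.
With no function symbols every ground term is a constant, so there are exactly 5 ground terms at every depth bound.
N_0 = 5
N_1 = 5
N_2 = 5
N_3 = 5
Explicitly: c2, c4, c1, c3, c0.
So |H| = 5.
Each predicate of arity r yields |H|^r ground atoms (one per choice of an r-tuple from H):
  q: 5;  r: 5;  p: 5^3 = 125
Total ground atoms: 5 + 5 + 125 = 135.

135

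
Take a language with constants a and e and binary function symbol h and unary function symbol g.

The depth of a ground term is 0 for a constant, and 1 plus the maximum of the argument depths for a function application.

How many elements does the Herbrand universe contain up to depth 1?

8

Let N_k count ground terms of depth at most k. Each non-constant term of depth ≤ k is some function symbol applied to depth-≤(k−1) arguments, giving N_k = 2 + N_{k-1}^2 + N_{k-1}.
N_0 = 2
N_1 = 2 + 2^2 + 2 = 8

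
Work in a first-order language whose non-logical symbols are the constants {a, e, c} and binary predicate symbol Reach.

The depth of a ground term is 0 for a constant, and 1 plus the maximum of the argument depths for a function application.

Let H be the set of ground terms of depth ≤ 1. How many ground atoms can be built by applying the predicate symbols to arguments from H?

First count ground terms of depth ≤ 1.
With no function symbols every ground term is a constant, so there are exactly 3 ground terms at every depth bound.
N_0 = 3
N_1 = 3
Explicitly: a, e, c.
So |H| = 3.
For each predicate symbol, the number of ground atoms is |H| raised to its arity; summing:
  Reach: 3^2 = 9
Total ground atoms: 9.

9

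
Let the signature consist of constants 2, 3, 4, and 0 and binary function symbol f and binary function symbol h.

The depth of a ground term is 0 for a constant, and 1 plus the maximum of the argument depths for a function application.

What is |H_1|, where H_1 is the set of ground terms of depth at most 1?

36

Let N_k = |{terms of depth ≤ k}|. Then N_0 = 4 and N_k = 4 + N_{k-1}^2 + N_{k-1}^2 for k ≥ 1 (one summand per function symbol, arity giving the exponent).
N_0 = 4
N_1 = 4 + 4^2 + 4^2 = 36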